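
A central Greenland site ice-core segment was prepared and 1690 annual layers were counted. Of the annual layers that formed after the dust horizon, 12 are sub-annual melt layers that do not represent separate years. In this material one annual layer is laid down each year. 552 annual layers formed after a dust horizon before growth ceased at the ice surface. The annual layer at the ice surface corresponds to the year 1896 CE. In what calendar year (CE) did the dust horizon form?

1356 CE

552 annual layers post-date the dust horizon.
552 − 12 false = 540 true annual layers after the dust horizon.
Counting back 540 years from 1896 CE places the dust horizon in 1896 − 540 = 1356 CE.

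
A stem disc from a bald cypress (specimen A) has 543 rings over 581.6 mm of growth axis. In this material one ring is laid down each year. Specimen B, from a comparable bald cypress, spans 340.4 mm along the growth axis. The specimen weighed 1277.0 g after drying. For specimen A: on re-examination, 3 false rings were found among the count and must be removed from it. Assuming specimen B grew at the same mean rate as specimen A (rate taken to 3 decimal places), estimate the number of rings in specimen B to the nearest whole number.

Specimen A: correcting the raw count gives 543 − 3 = 540 true rings.
A: Mean rate = 581.6 mm / 540 years ≈ 1.077 mm per year.
For B, 340.4 / 1.077 = 316.06 years ≈ 316 rings.

316 rings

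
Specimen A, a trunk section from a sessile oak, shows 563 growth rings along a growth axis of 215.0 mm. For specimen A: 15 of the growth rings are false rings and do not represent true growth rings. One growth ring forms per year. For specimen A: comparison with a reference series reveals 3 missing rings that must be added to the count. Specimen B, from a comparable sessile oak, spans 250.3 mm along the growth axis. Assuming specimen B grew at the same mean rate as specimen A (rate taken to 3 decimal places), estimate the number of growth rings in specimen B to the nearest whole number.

642 growth rings

Specimen A: after corrections the count is 563 − 15 + 3 = 551 growth rings.
A: Mean rate = 215.0 mm / 551 years ≈ 0.390 mm/year.
For B, 250.3 / 0.390 = 641.79 years ≈ 642 growth rings.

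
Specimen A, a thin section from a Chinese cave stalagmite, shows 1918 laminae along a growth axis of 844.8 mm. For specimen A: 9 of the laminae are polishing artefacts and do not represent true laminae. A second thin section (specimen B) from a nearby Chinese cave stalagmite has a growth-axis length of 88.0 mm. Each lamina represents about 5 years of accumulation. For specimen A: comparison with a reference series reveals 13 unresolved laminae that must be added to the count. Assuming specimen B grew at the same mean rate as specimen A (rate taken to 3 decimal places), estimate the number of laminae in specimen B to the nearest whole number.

200 laminae

Specimen A: true lamina count = 1918 − 9 + 13 = 1922.
Specimen A: 1922 laminae at 5 years each span 1922 × 5 = 9610 years.
A: 844.8 mm over 9610 years gives 844.8 / 9610 ≈ 0.088 mm/yr.
Specimen B: 88.0 mm / 0.088 mm per year = 1000.00 years; at 5 years per lamina that is 1000.00 / 5 ≈ 200 laminae.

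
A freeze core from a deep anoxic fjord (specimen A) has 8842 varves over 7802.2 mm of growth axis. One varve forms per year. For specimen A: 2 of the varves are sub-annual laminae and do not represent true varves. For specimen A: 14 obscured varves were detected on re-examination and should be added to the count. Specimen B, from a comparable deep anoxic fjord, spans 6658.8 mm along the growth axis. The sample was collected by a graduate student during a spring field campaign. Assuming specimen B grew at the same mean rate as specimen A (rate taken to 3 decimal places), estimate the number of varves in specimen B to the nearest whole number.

7558 varves

Specimen A: after corrections the count is 8842 − 2 + 14 = 8854 varves.
A: Mean rate = 7802.2 mm / 8854 years ≈ 0.881 mm per year.
Specimen B: 6658.8 mm / 0.881 mm per year = 7558.23 years ≈ 7558 varves.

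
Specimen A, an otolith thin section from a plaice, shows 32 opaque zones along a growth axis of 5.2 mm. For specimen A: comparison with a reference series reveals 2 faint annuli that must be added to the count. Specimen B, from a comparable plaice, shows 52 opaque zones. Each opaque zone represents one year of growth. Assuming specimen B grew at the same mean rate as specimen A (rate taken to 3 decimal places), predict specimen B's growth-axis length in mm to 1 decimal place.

8.0 mm

Specimen A: correcting the raw count gives 32 + 2 = 34 true opaque zones.
A: Mean rate = 5.2 mm / 34 years ≈ 0.153 mm/year.
B's length ≈ 0.153 × 52 = 8.0 mm.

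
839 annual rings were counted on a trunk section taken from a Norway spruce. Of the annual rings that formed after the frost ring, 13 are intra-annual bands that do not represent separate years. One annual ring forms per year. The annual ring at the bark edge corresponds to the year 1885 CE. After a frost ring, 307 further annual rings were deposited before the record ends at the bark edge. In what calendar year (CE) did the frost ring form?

307 annual rings formed after the frost ring.
Excluding 13 false annual rings: 307 − 13 = 294.
Counting back 294 years from 1885 CE places the frost ring in 1885 − 294 = 1591 CE.

1591 CE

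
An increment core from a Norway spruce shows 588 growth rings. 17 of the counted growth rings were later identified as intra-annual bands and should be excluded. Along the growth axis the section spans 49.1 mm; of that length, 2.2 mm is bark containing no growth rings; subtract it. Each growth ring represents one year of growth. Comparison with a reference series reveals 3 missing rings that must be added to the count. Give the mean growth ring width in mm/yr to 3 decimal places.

0.082 mm/yr

After corrections the count is 588 − 17 + 3 = 574 growth rings.
Removing the 2.2 mm offcut leaves 49.1 − 2.2 = 46.9 mm.
46.9 mm over 574 years gives 46.9 / 574 ≈ 0.082 mm/yr.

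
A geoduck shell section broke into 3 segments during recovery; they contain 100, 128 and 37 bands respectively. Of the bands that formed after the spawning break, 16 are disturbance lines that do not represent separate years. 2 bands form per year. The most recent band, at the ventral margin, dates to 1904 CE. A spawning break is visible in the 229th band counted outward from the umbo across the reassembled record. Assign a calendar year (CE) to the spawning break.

1894 CE

Total bands = 100 + 128 + 37 = 265.
265 − 229 = 36 bands lie beyond the spawning break toward the ventral margin.
Excluding 16 false bands: 36 − 16 = 20.
With 2 bands per year, 20 / 2 = 10 years.
1904 − 10 = 1894 CE.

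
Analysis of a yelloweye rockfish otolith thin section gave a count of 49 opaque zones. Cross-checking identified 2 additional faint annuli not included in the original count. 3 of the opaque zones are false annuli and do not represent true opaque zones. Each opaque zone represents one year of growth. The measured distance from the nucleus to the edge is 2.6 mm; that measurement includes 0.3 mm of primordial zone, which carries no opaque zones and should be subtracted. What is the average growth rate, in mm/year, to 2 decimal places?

Correcting the raw count gives 49 − 3 + 2 = 48 true opaque zones.
Removing the 0.3 mm offcut leaves 2.6 − 0.3 = 2.3 mm.
Mean rate = 2.3 mm / 48 years ≈ 0.05 mm/year.

0.05 mm/year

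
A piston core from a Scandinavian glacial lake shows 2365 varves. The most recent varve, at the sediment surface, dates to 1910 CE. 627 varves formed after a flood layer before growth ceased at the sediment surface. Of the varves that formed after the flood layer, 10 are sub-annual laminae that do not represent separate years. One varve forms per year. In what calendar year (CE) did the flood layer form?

627 varves post-date the flood layer.
Excluding 10 false varves: 627 − 10 = 617.
The varve at the sediment surface is 1910 CE, so the flood layer dates to 1910 − 617 = 1293 CE.

1293 CE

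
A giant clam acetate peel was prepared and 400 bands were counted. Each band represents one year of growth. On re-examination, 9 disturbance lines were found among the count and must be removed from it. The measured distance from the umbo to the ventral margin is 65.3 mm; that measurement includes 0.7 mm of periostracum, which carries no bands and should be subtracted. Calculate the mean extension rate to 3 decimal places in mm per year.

0.165 mm per year

Correcting the raw count gives 400 − 9 = 391 true bands.
The growth record spans 65.3 − 0.7 = 64.6 mm.
Extension rate ≈ 64.6 / 391 = 0.165 mm per year.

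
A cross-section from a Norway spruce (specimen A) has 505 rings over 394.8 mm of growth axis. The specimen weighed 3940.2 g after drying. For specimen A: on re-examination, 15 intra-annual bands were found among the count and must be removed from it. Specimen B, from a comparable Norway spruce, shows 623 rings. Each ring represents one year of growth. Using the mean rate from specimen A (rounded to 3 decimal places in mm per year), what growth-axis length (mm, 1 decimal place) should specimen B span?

Specimen A: true ring count = 505 − 15 = 490.
A: Extension rate ≈ 394.8 / 490 = 0.806 mm/year.
Length of B = 0.806 × 623 = 502.1 mm.

502.1 mm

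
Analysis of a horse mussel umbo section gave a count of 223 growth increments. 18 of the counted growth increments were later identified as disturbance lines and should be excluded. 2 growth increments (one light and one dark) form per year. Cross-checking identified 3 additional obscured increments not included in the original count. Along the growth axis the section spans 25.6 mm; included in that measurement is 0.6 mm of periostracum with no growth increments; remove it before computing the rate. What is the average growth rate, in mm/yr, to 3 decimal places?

Correcting the raw count gives 223 − 18 + 3 = 208 true growth increments.
208 growth increments at 2 per year is 208 / 2 = 104 years.
Removing the 0.6 mm offcut leaves 25.6 − 0.6 = 25.0 mm.
25.0 mm over 104 years gives 25.0 / 104 ≈ 0.240 mm/yr.

0.240 mm/yr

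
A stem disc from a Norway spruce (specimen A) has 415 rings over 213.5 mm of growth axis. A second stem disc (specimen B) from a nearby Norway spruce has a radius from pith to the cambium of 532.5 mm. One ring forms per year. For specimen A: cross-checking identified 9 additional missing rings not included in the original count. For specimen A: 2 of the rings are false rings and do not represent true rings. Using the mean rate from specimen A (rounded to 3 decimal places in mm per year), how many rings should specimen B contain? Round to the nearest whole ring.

1052 rings

Specimen A: true ring count = 415 − 2 + 9 = 422.
A: Mean rate = 213.5 mm / 422 years ≈ 0.506 mm/yr.
B spans 532.5 / 0.506 = 1052.37 years ≈ 1052 rings.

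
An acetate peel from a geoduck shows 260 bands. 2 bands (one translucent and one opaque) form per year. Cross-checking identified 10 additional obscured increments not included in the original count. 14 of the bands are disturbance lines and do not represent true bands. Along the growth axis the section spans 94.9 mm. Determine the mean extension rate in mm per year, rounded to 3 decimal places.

Correcting the raw count gives 260 − 14 + 10 = 256 true bands.
With 2 bands per year, 256 / 2 = 128 years.
94.9 mm over 128 years gives 94.9 / 128 ≈ 0.741 mm per year.

0.741 mm per year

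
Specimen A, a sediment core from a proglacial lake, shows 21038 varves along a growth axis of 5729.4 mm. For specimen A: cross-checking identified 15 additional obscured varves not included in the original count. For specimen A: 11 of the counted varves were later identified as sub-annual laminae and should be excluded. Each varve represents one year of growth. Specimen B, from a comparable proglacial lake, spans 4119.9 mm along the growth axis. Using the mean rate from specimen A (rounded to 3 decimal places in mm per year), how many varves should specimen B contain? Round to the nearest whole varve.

15147 varves

Specimen A: adjusted count: 21038 − 11 + 15 = 21042 varves.
A: 5729.4 mm over 21042 years gives 5729.4 / 21042 ≈ 0.272 mm per year.
B spans 4119.9 / 0.272 = 15146.69 years ≈ 15147 varves.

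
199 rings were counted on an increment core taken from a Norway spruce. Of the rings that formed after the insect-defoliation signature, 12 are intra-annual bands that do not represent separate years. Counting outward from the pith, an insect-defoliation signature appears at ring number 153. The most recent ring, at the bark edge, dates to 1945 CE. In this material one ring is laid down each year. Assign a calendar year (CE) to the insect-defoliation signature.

1911 CE

The insect-defoliation signature sits at ring 153 from the pith, so 199 − 153 = 46 rings formed after it.
Excluding 12 false rings: 46 − 12 = 34.
The ring at the bark edge is 1945 CE, so the insect-defoliation signature dates to 1945 − 34 = 1911 CE.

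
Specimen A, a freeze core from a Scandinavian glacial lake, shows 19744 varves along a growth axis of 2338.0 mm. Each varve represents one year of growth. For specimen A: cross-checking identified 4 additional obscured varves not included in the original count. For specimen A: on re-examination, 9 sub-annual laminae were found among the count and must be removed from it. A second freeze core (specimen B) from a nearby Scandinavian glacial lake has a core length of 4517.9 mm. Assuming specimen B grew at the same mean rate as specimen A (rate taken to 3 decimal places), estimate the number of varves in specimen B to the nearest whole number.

Specimen A: true varve count = 19744 − 9 + 4 = 19739.
A: Mean rate = 2338.0 mm / 19739 years ≈ 0.118 mm/year.
For B, 4517.9 / 0.118 = 38287.29 years ≈ 38287 varves.

38287 varves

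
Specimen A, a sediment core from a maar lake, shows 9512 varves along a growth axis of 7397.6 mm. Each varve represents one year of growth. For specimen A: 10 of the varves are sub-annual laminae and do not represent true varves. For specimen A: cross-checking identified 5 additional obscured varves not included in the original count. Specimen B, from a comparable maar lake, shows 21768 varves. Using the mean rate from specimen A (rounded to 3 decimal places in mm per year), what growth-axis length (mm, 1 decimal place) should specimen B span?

Specimen A: true varve count = 9512 − 10 + 5 = 9507.
A: 7397.6 mm over 9507 years gives 7397.6 / 9507 ≈ 0.778 mm/year.
Length of B = 0.778 × 21768 = 16935.5 mm.

16935.5 mm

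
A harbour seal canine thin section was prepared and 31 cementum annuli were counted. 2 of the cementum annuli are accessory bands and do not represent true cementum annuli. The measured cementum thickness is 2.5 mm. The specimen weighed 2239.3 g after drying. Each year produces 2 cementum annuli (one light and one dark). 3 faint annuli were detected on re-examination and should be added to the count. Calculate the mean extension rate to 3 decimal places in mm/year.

0.156 mm/year

After corrections the count is 31 − 2 + 3 = 32 cementum annuli.
32 cementum annuli at 2 per year is 32 / 2 = 16 years.
Mean rate = 2.5 mm / 16 years ≈ 0.156 mm/year.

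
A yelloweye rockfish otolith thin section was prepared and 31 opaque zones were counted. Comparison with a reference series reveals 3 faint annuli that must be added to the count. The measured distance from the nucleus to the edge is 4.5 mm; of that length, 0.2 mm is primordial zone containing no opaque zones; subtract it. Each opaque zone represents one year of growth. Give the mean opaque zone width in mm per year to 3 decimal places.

0.126 mm per year

Adjusted count: 31 + 3 = 34 opaque zones.
Removing the 0.2 mm offcut leaves 4.5 − 0.2 = 4.3 mm.
Mean rate = 4.3 mm / 34 years ≈ 0.126 mm per year.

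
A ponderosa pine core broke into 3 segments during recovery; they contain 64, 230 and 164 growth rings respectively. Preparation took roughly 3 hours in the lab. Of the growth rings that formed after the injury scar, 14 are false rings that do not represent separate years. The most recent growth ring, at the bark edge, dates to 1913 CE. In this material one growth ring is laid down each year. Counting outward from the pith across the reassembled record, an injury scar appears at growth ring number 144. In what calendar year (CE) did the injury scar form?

Total growth rings = 64 + 230 + 164 = 458.
The injury scar sits at growth ring 144 from the pith, so 458 − 144 = 314 growth rings formed after it.
314 − 14 false = 300 true growth rings after the injury scar.
The growth ring at the bark edge is 1913 CE, so the injury scar dates to 1913 − 300 = 1613 CE.

1613 CE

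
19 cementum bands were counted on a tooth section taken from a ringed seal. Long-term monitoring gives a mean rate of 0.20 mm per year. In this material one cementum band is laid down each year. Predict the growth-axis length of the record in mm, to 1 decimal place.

3.8 mm

19 years of growth are recorded.
19 years at 0.20 mm/year gives 0.20 × 19 = 3.8 mm.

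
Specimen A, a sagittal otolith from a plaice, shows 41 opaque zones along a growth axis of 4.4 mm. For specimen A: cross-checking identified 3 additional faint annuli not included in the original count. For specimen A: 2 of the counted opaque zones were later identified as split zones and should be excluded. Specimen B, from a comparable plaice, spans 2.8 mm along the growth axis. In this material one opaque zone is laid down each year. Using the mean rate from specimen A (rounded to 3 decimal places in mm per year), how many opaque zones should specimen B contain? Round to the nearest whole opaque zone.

27 opaque zones

Specimen A: adjusted count: 41 − 2 + 3 = 42 opaque zones.
A: Extension rate ≈ 4.4 / 42 = 0.105 mm/year.
Specimen B: 2.8 mm / 0.105 mm per year = 26.67 years ≈ 27 opaque zones.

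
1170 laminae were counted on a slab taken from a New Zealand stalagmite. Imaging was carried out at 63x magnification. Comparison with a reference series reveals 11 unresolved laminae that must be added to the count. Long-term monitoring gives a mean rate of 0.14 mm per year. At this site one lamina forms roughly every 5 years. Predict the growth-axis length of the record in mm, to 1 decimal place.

Correcting the raw count gives 1170 + 11 = 1181 true laminae.
Multiplying by 5 years per lamina: 1181 × 5 = 5905 years.
Predicted length = 0.14 mm/year × 5905 years = 826.7 mm.

826.7 mm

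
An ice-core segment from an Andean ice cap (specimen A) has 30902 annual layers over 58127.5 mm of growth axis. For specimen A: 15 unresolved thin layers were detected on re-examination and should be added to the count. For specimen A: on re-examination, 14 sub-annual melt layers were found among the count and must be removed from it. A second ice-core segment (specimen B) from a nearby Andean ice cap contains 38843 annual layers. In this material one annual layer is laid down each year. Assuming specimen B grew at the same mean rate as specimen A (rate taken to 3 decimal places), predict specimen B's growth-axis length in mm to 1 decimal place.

73063.7 mm

Specimen A: true annual layer count = 30902 − 14 + 15 = 30903.
A: Mean rate = 58127.5 mm / 30903 years ≈ 1.881 mm/yr.
B's length ≈ 1.881 × 38843 = 73063.7 mm.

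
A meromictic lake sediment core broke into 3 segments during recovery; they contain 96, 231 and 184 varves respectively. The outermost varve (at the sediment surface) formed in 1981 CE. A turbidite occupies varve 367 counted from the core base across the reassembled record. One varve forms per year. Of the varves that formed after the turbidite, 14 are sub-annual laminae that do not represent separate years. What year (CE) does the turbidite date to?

1851 CE

Total varves = 96 + 231 + 184 = 511.
Between varve 367 and the sediment surface there are 511 − 367 = 144 varves.
Excluding 14 false varves: 144 − 14 = 130.
1981 − 130 = 1851 CE.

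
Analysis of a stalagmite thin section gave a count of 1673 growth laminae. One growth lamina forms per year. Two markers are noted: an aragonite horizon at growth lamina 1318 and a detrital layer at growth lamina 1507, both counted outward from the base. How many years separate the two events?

Separation: 1507 − 1318 = 189 growth laminae.
At one growth lamina per year, 189 years elapsed between them.

189 years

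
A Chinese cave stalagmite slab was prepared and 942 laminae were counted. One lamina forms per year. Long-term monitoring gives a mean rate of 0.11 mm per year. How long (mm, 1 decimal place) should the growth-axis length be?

103.6 mm

942 years of growth are recorded.
942 years at 0.11 mm/year gives 0.11 × 942 = 103.6 mm.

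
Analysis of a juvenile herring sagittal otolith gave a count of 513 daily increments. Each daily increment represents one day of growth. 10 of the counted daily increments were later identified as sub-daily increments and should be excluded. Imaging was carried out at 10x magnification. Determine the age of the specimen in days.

503 d

True daily increment count = 513 − 10 = 503.
With a one-to-one daily increment periodicity this is 503 days.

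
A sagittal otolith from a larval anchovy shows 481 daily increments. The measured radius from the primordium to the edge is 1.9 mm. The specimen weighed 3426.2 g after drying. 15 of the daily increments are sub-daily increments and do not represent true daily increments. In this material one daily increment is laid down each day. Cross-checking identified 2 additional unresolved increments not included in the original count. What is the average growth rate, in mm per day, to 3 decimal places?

True daily increment count = 481 − 15 + 2 = 468.
1.9 mm over 468 days gives 1.9 / 468 ≈ 0.004 mm per day.

0.004 mm per day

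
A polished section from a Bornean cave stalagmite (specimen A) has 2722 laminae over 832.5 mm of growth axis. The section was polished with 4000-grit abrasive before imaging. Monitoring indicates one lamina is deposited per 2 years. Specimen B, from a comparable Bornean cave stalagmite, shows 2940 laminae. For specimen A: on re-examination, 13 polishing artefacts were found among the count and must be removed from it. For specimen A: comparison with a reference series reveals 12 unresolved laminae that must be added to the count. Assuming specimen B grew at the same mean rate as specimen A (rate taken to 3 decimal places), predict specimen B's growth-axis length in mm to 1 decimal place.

Specimen A: after corrections the count is 2722 − 13 + 12 = 2721 laminae.
Specimen A: multiplying by 2 years per lamina: 2721 × 2 = 5442 years.
A: Mean rate = 832.5 mm / 5442 years ≈ 0.153 mm/yr.
Specimen B: multiplying by 2 years per lamina: 2940 × 2 = 5880 years. Length of B = 0.153 × 5880 = 899.6 mm.

899.6 mm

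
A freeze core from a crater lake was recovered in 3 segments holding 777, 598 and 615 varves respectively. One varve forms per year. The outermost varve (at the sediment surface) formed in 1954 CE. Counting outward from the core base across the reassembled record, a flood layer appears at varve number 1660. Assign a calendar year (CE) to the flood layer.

1624 CE

Total varves = 777 + 598 + 615 = 1990.
Between varve 1660 and the sediment surface there are 1990 − 1660 = 330 varves.
Counting back 330 years from 1954 CE places the flood layer in 1954 − 330 = 1624 CE.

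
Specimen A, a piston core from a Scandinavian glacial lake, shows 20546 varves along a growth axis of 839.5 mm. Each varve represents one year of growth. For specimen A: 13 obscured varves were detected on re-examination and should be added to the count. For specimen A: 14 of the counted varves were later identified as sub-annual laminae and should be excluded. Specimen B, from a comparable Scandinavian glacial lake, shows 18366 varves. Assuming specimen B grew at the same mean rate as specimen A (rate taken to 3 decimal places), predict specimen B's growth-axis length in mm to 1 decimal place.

753.0 mm

Specimen A: true varve count = 20546 − 14 + 13 = 20545.
A: 839.5 mm over 20545 years gives 839.5 / 20545 ≈ 0.041 mm/year.
Length of B = 0.041 × 18366 = 753.0 mm.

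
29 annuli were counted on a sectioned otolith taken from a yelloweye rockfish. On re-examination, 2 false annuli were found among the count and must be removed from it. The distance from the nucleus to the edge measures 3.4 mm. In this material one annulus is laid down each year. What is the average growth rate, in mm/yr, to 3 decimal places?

Adjusted count: 29 − 2 = 27 annuli.
3.4 mm over 27 years gives 3.4 / 27 ≈ 0.126 mm/yr.

0.126 mm/yr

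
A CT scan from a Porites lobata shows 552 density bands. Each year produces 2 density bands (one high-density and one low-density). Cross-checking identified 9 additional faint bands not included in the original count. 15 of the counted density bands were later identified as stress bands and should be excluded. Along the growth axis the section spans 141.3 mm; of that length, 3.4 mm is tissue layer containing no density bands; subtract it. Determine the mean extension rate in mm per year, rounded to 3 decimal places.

True density band count = 552 − 15 + 9 = 546.
With 2 density bands per year, 546 / 2 = 273 years.
Removing the 3.4 mm offcut leaves 141.3 − 3.4 = 137.9 mm.
Mean rate = 137.9 mm / 273 years ≈ 0.505 mm per year.

0.505 mm per year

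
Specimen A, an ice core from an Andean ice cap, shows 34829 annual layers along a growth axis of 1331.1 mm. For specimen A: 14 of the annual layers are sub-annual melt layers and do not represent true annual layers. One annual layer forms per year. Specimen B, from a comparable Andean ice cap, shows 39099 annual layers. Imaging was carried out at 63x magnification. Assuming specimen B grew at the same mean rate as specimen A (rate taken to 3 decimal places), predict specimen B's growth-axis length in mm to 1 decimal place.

Specimen A: after corrections the count is 34829 − 14 = 34815 annual layers.
A: Extension rate ≈ 1331.1 / 34815 = 0.038 mm/year.
B's length ≈ 0.038 × 39099 = 1485.8 mm.

1485.8 mm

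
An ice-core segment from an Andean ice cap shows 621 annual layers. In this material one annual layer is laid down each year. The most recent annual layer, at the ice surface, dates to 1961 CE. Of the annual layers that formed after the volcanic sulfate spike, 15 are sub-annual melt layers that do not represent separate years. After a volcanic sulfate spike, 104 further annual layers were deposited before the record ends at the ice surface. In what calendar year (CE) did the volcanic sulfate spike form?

1872 CE

104 annual layers formed after the volcanic sulfate spike.
104 − 15 false = 89 true annual layers after the volcanic sulfate spike.
The annual layer at the ice surface is 1961 CE, so the volcanic sulfate spike dates to 1961 − 89 = 1872 CE.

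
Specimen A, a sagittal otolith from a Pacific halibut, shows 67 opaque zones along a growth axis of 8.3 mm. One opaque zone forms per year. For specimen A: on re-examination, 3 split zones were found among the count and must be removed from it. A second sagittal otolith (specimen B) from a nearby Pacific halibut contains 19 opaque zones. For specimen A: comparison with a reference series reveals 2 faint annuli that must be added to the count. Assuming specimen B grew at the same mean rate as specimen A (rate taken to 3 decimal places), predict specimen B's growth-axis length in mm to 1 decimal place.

2.4 mm

Specimen A: correcting the raw count gives 67 − 3 + 2 = 66 true opaque zones.
A: Extension rate ≈ 8.3 / 66 = 0.126 mm/year.
Length of B = 0.126 × 19 = 2.4 mm.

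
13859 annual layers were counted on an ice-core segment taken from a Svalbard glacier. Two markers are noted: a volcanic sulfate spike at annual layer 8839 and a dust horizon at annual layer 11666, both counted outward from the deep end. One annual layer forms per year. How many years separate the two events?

2827 years

The two markers are separated by 11666 − 8839 = 2827 annual layers.
That is 2827 years at one annual layer per year.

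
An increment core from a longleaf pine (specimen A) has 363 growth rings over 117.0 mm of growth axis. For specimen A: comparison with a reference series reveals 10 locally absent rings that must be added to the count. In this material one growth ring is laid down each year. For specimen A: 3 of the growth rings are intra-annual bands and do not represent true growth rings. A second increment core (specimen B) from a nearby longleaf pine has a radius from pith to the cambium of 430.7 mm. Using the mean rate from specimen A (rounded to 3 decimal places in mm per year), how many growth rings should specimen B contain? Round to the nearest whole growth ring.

Specimen A: correcting the raw count gives 363 − 3 + 10 = 370 true growth rings.
A: Mean rate = 117.0 mm / 370 years ≈ 0.316 mm per year.
B spans 430.7 / 0.316 = 1362.97 years ≈ 1363 growth rings.

1363 growth rings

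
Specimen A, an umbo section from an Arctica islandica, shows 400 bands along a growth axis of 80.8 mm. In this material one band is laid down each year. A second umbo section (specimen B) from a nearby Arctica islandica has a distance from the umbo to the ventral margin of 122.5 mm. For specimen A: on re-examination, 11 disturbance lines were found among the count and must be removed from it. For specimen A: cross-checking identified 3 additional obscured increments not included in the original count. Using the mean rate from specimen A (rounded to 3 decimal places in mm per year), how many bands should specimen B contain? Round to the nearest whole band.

595 bands

Specimen A: correcting the raw count gives 400 − 11 + 3 = 392 true bands.
A: 80.8 mm over 392 years gives 80.8 / 392 ≈ 0.206 mm/yr.
Specimen B: 122.5 mm / 0.206 mm per year = 594.66 years ≈ 595 bands.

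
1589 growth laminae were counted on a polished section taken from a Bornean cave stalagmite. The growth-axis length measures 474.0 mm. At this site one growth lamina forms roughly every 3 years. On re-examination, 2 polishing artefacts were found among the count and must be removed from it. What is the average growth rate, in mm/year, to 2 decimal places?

0.10 mm/year

Adjusted count: 1589 − 2 = 1587 growth laminae.
Multiplying by 3 years per growth lamina: 1587 × 3 = 4761 years.
Mean rate = 474.0 mm / 4761 years ≈ 0.10 mm/year.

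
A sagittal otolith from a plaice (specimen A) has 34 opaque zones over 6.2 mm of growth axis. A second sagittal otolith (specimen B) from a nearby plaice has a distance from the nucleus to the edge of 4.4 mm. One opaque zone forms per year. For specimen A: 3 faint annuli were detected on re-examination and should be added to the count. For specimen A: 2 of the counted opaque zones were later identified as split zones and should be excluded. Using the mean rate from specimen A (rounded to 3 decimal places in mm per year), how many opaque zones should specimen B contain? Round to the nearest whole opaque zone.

25 opaque zones

Specimen A: adjusted count: 34 − 2 + 3 = 35 opaque zones.
A: Extension rate ≈ 6.2 / 35 = 0.177 mm/year.
For B, 4.4 / 0.177 = 24.86 years ≈ 25 opaque zones.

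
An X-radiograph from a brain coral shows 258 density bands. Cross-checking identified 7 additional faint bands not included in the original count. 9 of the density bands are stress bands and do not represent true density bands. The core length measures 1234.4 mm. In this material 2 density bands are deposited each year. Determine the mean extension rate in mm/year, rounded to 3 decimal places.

9.644 mm/year

Correcting the raw count gives 258 − 9 + 7 = 256 true density bands.
256 density bands at 2 per year is 256 / 2 = 128 years.
1234.4 mm over 128 years gives 1234.4 / 128 ≈ 9.644 mm/year.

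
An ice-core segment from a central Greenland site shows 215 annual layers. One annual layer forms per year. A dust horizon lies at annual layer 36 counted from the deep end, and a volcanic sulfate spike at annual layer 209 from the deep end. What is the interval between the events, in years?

The two markers are separated by 209 − 36 = 173 annual layers.
One annual layer per year makes the interval 173 years.

173 yr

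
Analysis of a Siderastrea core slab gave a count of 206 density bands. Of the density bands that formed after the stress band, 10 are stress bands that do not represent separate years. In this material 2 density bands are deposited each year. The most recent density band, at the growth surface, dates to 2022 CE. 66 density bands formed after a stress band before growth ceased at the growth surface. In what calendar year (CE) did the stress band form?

1994 CE

66 density bands post-date the stress band.
66 − 10 false = 56 true density bands after the stress band.
With 2 density bands per year, 56 / 2 = 28 years.
2022 − 28 = 1994 CE.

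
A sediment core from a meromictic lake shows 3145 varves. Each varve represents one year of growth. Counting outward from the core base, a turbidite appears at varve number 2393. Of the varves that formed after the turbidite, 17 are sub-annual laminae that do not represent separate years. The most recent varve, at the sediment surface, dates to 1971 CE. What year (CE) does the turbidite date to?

3145 − 2393 = 752 varves lie beyond the turbidite toward the sediment surface.
Removing the 17 false varves leaves 752 − 17 = 735 true varves beyond the turbidite.
Counting back 735 years from 1971 CE places the turbidite in 1971 − 735 = 1236 CE.

1236 CE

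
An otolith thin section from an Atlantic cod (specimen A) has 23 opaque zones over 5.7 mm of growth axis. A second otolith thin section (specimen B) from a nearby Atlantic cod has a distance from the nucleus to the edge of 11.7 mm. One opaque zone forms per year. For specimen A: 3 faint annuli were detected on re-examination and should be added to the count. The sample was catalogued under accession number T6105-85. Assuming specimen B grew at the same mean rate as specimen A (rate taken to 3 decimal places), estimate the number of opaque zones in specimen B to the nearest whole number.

53 opaque zones

Specimen A: correcting the raw count gives 23 + 3 = 26 true opaque zones.
A: Extension rate ≈ 5.7 / 26 = 0.219 mm per year.
B spans 11.7 / 0.219 = 53.42 years ≈ 53 opaque zones.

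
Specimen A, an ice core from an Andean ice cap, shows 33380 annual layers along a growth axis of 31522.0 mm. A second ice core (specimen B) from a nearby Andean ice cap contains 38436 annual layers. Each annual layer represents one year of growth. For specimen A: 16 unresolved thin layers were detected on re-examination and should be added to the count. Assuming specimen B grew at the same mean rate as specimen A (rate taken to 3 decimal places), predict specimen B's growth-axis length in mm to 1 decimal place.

36283.6 mm

Specimen A: true annual layer count = 33380 + 16 = 33396.
A: 31522.0 mm over 33396 years gives 31522.0 / 33396 ≈ 0.944 mm per year.
For B, 0.944 mm/year × 38436 years = 36283.6 mm.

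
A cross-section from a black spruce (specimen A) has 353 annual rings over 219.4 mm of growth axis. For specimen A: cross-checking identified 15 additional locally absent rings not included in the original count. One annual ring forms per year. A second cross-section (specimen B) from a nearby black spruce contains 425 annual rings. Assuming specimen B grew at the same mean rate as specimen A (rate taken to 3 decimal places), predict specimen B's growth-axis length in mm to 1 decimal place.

253.3 mm

Specimen A: correcting the raw count gives 353 + 15 = 368 true annual rings.
A: 219.4 mm over 368 years gives 219.4 / 368 ≈ 0.596 mm/yr.
Length of B = 0.596 × 425 = 253.3 mm.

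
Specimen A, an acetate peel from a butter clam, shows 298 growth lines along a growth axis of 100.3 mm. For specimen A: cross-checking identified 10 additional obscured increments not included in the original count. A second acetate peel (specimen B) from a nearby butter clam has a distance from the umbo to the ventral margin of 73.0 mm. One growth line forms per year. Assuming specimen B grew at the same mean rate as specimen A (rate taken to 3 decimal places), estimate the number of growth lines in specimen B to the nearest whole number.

Specimen A: true growth line count = 298 + 10 = 308.
A: Mean rate = 100.3 mm / 308 years ≈ 0.326 mm/year.
B spans 73.0 / 0.326 = 223.93 years ≈ 224 growth lines.

224 growth lines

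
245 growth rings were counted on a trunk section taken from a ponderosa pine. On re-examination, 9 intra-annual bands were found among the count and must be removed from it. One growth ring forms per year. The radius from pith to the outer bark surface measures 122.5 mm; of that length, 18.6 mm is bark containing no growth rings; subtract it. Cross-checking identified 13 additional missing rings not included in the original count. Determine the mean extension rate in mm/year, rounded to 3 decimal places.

True growth ring count = 245 − 9 + 13 = 249.
The growth record spans 122.5 − 18.6 = 103.9 mm.
103.9 mm over 249 years gives 103.9 / 249 ≈ 0.417 mm/year.

0.417 mm/year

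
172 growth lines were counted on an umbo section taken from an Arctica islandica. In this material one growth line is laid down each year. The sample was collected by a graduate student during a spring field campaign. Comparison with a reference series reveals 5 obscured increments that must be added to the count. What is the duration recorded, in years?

177 years

Adjusted count: 172 + 5 = 177 growth lines.
With a one-to-one growth line periodicity this is 177 years.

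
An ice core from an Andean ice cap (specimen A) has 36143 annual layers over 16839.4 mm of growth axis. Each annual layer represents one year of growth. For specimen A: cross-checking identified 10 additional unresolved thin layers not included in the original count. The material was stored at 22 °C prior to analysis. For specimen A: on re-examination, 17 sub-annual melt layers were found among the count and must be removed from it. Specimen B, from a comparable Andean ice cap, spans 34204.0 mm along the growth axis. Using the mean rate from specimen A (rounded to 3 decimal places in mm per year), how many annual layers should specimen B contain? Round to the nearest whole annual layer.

Specimen A: after corrections the count is 36143 − 17 + 10 = 36136 annual layers.
A: 16839.4 mm over 36136 years gives 16839.4 / 36136 ≈ 0.466 mm per year.
B spans 34204.0 / 0.466 = 73399.14 years ≈ 73399 annual layers.

73399 annual layers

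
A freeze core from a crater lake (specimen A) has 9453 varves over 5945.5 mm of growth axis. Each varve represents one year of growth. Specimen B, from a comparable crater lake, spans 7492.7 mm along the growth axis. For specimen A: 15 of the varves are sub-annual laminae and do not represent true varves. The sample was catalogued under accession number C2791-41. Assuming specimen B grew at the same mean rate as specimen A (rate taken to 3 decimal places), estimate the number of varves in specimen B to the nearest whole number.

Specimen A: true varve count = 9453 − 15 = 9438.
A: Mean rate = 5945.5 mm / 9438 years ≈ 0.630 mm/year.
Specimen B: 7492.7 mm / 0.630 mm per year = 11893.17 years ≈ 11893 varves.

11893 varves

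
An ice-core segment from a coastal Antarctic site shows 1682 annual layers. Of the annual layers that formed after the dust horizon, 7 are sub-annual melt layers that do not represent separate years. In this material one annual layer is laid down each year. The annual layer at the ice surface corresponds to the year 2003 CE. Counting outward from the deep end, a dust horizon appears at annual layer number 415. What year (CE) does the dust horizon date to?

743 CE

Between annual layer 415 and the ice surface there are 1682 − 415 = 1267 annual layers.
1267 − 7 false = 1260 true annual layers after the dust horizon.
2003 − 1260 = 743 CE.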